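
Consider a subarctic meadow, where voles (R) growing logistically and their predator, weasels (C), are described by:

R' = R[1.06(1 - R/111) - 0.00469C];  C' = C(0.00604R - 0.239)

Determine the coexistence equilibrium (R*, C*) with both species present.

R* ≈ 39.6, C* ≈ 145

From dC/dt = 0 with C > 0: 0.00604R* = 0.239, so R* = 39.6.
Substitute into dR/dt = 0: 1.06(1 - 39.6/111) = 0.00469C*.
The bracket is 0.644, giving C* = 0.682/0.00469 = 145.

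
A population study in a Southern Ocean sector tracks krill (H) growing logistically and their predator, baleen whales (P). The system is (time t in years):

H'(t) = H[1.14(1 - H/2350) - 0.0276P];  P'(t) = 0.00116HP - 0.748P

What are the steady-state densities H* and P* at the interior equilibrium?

H* ≈ 645, P* ≈ 30

From dP/dt = 0 with P > 0: 0.00116H* = 0.748, so H* = 645.
Substitute into dH/dt = 0: 1.14(1 - 645/2350) = 0.0276P*.
The bracket is 0.726, giving P* = 0.827/0.0276 = 30.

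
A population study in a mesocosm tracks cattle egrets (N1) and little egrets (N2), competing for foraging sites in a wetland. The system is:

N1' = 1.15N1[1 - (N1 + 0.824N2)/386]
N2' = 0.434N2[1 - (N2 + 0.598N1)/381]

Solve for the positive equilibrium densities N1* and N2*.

Setting both brackets to zero gives the nullclines N1 + 0.824N2 = 386 and 0.598N1 + N2 = 381.
Substituting N2 = 381 - 0.598N1 into the first: N1(1 - 0.824·0.598) = 386 - 0.824·381.
So N1* = 72.1/0.507 = 142, and then N2* = 381 - 0.598·142 = 296.

N1* ≈ 142, N2* ≈ 296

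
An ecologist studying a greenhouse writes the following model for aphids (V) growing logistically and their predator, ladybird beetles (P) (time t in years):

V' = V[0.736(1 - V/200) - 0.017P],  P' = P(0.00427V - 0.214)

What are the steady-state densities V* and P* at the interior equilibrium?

From dP/dt = 0 with P > 0: 0.00427V* = 0.214, so V* = 50.1.
Substitute into dV/dt = 0: 0.736(1 - 50.1/200) = 0.017P*.
The bracket is 0.749, giving P* = 0.552/0.017 = 32.4.

V* ≈ 50.1, P* ≈ 32.4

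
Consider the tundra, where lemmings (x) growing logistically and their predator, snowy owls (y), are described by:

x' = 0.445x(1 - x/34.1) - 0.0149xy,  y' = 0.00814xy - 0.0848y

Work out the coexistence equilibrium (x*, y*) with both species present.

x* ≈ 10.4, y* ≈ 20.7

From dy/dt = 0 with y > 0: 0.00814x* = 0.0848, so x* = 10.4.
Substitute into dx/dt = 0: 0.445(1 - 10.4/34.1) = 0.0149y*.
The bracket is 0.694, giving y* = 0.309/0.0149 = 20.7.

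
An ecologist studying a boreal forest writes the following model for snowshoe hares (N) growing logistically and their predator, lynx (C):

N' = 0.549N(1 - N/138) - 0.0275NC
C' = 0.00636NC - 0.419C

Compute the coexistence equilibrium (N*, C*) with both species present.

From dC/dt = 0 with C > 0: 0.00636N* = 0.419, so N* = 65.9.
Substitute into dN/dt = 0: 0.549(1 - 65.9/138) = 0.0275C*.
The bracket is 0.523, giving C* = 0.287/0.0275 = 10.4.

N* ≈ 65.9, C* ≈ 10.4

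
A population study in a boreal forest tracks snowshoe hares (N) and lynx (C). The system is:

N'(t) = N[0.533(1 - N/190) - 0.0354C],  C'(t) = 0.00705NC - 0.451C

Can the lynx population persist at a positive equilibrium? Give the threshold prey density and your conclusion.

The predator equation gives dC/dt > 0 only when N > 0.451/0.00705 = 64.
Without the predator, N → K = 190. Since 190 > 64, the predator can invade and persist.

Threshold N = 64; K > 64, so yes, the predator persists.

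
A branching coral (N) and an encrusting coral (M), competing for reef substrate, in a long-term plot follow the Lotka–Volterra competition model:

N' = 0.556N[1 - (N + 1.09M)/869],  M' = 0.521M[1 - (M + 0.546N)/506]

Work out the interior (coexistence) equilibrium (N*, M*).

N* ≈ 784, M* ≈ 77.9

Setting both brackets to zero gives the nullclines N + 1.09M = 869 and 0.546N + M = 506.
Substituting M = 506 - 0.546N into the first: N(1 - 1.09·0.546) = 869 - 1.09·506.
So N* = 317/0.405 = 784, and then M* = 506 - 0.546·784 = 77.9.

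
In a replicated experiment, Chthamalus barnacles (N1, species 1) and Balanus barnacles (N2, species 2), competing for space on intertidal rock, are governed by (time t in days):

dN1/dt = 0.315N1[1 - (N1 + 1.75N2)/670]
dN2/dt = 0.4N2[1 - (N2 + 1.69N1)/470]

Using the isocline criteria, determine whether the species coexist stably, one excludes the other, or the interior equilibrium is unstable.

Compare the nullcline intercepts: K1/α12 = 670/1.75 = 383 < K2 = 470; K2/α21 = 470/1.69 = 278 < K1 = 670.
Since both are reversed, neither can invade when rare; the interior point is a saddle.

unstable coexistence (outcome depends on initial conditions)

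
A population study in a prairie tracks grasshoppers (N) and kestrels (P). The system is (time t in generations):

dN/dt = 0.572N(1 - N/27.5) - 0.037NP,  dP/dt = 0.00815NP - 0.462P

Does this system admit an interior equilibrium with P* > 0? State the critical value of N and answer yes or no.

Threshold N = 56.7; K < 56.7, so no, the predator goes extinct.

The predator equation gives dP/dt > 0 only when N > 0.462/0.00815 = 56.7.
Without the predator, N → K = 27.5. Since 27.5 < 56.7, the predator cannot invade.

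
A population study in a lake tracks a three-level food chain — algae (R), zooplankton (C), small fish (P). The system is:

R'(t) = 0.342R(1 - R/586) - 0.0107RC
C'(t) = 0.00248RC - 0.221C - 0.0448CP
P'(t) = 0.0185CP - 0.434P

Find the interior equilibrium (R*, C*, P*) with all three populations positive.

R* ≈ 156, C* ≈ 23.5, P* ≈ 3.7

From dP/dt = 0: 0.0185C* = 0.434, so C* = 23.5.
From dR/dt = 0: 0.342(1 - R*/586) = 0.0107·23.5, giving R* = 586·(1 - 0.734) = 156.
From dC/dt = 0: 0.00248·156 - 0.221 = 0.0448P*, so P* = 0.166/0.0448 = 3.7.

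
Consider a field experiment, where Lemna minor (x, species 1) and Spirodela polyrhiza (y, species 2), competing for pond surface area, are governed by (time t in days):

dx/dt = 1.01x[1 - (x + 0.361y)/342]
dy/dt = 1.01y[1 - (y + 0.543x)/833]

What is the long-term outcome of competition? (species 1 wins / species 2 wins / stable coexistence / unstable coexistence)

Compare the nullcline intercepts: K1/α12 = 342/0.361 = 947 > K2 = 833; K2/α21 = 833/0.543 = 1530 > K1 = 342.
Since both inequalities hold, each species can invade when rare, so the interior equilibrium is stable.

stable coexistence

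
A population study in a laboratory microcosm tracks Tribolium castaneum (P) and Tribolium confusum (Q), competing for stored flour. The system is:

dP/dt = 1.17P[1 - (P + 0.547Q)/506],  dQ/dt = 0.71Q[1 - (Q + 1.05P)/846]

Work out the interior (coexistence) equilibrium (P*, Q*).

Setting both brackets to zero gives the nullclines P + 0.547Q = 506 and 1.05P + Q = 846.
Substituting Q = 846 - 1.05P into the first: P(1 - 0.547·1.05) = 506 - 0.547·846.
So P* = 43.2/0.426 = 102, and then Q* = 846 - 1.05·102 = 739.

P* ≈ 102, Q* ≈ 739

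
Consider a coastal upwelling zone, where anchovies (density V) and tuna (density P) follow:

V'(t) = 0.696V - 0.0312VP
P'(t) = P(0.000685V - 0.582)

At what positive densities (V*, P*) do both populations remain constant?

Set dP/dt = 0 with P > 0: 0.000685V - 0.582 = 0, so V* = 0.582/0.000685 = 850.
Set dV/dt = 0 with V > 0: 0.696 - 0.0312P = 0, so P* = 0.696/0.0312 = 22.3.

V* ≈ 850, P* ≈ 22.3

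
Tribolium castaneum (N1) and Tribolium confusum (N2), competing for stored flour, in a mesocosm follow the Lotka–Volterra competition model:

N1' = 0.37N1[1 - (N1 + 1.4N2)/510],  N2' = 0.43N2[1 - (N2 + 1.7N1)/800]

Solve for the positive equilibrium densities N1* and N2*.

N1* ≈ 442, N2* ≈ 48.6

Setting both brackets to zero gives the nullclines N1 + 1.4N2 = 510 and 1.7N1 + N2 = 800.
Substituting N2 = 800 - 1.7N1 into the first: N1(1 - 1.4·1.7) = 510 - 1.4·800.
So N1* = -610/-1.38 = 442, and then N2* = 800 - 1.7·442 = 48.6.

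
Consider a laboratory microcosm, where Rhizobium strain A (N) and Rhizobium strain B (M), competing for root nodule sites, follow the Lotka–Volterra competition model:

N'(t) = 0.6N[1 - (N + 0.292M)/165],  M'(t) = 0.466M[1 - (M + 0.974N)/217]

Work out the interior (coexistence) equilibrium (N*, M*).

Setting both brackets to zero gives the nullclines N + 0.292M = 165 and 0.974N + M = 217.
Substituting M = 217 - 0.974N into the first: N(1 - 0.292·0.974) = 165 - 0.292·217.
So N* = 102/0.716 = 142, and then M* = 217 - 0.974·142 = 78.7.

N* ≈ 142, M* ≈ 78.7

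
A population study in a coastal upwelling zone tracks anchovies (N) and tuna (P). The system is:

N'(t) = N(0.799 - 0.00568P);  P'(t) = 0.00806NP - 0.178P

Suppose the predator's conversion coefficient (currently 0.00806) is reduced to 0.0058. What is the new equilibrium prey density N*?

At the interior fixed point, setting dP/dt = 0 with P > 0 fixes N* = (predator death rate)/(NP coefficient) — independent of the other coefficients.
With the change, N* = 0.178/0.0058 = 30.7; it rises from 22.1.

N* ≈ 30.7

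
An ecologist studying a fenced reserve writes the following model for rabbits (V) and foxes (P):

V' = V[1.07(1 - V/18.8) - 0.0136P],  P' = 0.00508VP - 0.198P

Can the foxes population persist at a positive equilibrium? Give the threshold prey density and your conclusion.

The predator equation gives dP/dt > 0 only when V > 0.198/0.00508 = 39.
Without the predator, V → K = 18.8. Since 18.8 < 39, the predator cannot invade.

Threshold V = 39; K < 39, so no, the predator goes extinct.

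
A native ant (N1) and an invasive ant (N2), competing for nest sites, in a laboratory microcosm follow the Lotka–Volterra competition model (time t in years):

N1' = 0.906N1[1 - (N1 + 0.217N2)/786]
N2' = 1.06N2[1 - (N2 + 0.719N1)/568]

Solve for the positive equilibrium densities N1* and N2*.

N1* ≈ 785, N2* ≈ 3.4

Setting both brackets to zero gives the nullclines N1 + 0.217N2 = 786 and 0.719N1 + N2 = 568.
Substituting N2 = 568 - 0.719N1 into the first: N1(1 - 0.217·0.719) = 786 - 0.217·568.
So N1* = 663/0.844 = 785, and then N2* = 568 - 0.719·785 = 3.4.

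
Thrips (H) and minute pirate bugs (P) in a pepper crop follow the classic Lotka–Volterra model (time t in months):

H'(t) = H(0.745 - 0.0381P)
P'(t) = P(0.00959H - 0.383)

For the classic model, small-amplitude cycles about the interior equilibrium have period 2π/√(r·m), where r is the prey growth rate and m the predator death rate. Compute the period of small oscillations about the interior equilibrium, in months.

T ≈ 11.8 months

Here r = 0.745 and m = 0.383, so r·m = 0.285.
ω = √0.285 = 0.534 per month, hence T = 2π/ω ≈ 11.8 months.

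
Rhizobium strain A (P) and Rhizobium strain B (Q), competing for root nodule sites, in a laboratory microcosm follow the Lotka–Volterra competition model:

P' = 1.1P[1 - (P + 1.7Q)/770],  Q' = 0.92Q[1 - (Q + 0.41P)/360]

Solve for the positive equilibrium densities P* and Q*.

P* ≈ 521, Q* ≈ 146

Setting both brackets to zero gives the nullclines P + 1.7Q = 770 and 0.41P + Q = 360.
Substituting Q = 360 - 0.41P into the first: P(1 - 1.7·0.41) = 770 - 1.7·360.
So P* = 158/0.303 = 521, and then Q* = 360 - 0.41·521 = 146.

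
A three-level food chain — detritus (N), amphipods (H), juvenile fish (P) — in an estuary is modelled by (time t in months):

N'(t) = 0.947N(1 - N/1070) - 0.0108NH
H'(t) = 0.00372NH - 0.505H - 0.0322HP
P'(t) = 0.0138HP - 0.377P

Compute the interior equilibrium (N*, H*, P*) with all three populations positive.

From dP/dt = 0: 0.0138H* = 0.377, so H* = 27.3.
From dN/dt = 0: 0.947(1 - N*/1070) = 0.0108·27.3, giving N* = 1070·(1 - 0.312) = 737.
From dH/dt = 0: 0.00372·737 - 0.505 = 0.0322P*, so P* = 2.24/0.0322 = 69.4.

N* ≈ 737, H* ≈ 27.3, P* ≈ 69.4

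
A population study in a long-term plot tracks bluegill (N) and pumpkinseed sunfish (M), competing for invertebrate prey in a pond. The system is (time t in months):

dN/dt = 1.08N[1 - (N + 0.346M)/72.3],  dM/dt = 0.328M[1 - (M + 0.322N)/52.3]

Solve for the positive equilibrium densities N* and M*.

N* ≈ 61, M* ≈ 32.7

Setting both brackets to zero gives the nullclines N + 0.346M = 72.3 and 0.322N + M = 52.3.
Substituting M = 52.3 - 0.322N into the first: N(1 - 0.346·0.322) = 72.3 - 0.346·52.3.
So N* = 54.2/0.889 = 61, and then M* = 52.3 - 0.322·61 = 32.7.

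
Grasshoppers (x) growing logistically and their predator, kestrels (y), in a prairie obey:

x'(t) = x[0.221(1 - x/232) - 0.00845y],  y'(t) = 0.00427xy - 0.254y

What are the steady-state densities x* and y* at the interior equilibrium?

From dy/dt = 0 with y > 0: 0.00427x* = 0.254, so x* = 59.5.
Substitute into dx/dt = 0: 0.221(1 - 59.5/232) = 0.00845y*.
The bracket is 0.744, giving y* = 0.164/0.00845 = 19.4.

x* ≈ 59.5, y* ≈ 19.4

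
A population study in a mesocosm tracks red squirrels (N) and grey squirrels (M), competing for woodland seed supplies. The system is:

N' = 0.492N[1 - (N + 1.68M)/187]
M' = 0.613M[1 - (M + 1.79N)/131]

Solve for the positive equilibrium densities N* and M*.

N* ≈ 16.5, M* ≈ 101

Setting both brackets to zero gives the nullclines N + 1.68M = 187 and 1.79N + M = 131.
Substituting M = 131 - 1.79N into the first: N(1 - 1.68·1.79) = 187 - 1.68·131.
So N* = -33.1/-2.01 = 16.5, and then M* = 131 - 1.79·16.5 = 101.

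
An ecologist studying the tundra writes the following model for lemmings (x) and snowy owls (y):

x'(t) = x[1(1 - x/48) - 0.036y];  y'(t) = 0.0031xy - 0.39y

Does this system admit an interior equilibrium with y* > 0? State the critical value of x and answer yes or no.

The predator equation gives dy/dt > 0 only when x > 0.39/0.0031 = 126.
Without the predator, x → K = 48. Since 48 < 126, the predator cannot invade.

Threshold x = 126; K < 126, so no, the predator goes extinct.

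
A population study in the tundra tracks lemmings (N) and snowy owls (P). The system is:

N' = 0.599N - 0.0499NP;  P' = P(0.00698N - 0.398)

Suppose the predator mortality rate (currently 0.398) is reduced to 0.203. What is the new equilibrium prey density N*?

N* ≈ 29.1

At the interior fixed point, setting dP/dt = 0 with P > 0 fixes N* = (predator death rate)/(NP coefficient) — independent of the other coefficients.
With the change, N* = 0.203/0.00698 = 29.1; it falls from 57.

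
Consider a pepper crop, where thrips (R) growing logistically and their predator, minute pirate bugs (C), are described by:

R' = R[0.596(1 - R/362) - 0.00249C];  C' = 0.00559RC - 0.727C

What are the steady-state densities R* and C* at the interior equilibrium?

R* ≈ 130, C* ≈ 153

From dC/dt = 0 with C > 0: 0.00559R* = 0.727, so R* = 130.
Substitute into dR/dt = 0: 0.596(1 - 130/362) = 0.00249C*.
The bracket is 0.641, giving C* = 0.382/0.00249 = 153.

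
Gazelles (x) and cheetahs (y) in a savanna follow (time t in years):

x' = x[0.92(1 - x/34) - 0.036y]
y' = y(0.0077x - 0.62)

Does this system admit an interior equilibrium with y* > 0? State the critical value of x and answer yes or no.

Threshold x = 80.5; K < 80.5, so no, the predator goes extinct.

The predator equation gives dy/dt > 0 only when x > 0.62/0.0077 = 80.5.
Without the predator, x → K = 34. Since 34 < 80.5, the predator cannot invade.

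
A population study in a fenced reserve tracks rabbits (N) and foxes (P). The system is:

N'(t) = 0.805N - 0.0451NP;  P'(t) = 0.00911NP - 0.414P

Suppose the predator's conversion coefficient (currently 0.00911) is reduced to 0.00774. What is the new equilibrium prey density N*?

N* ≈ 53.5

At the interior fixed point, setting dP/dt = 0 with P > 0 fixes N* = (predator death rate)/(NP coefficient) — independent of the other coefficients.
With the change, N* = 0.414/0.00774 = 53.5; it rises from 45.4.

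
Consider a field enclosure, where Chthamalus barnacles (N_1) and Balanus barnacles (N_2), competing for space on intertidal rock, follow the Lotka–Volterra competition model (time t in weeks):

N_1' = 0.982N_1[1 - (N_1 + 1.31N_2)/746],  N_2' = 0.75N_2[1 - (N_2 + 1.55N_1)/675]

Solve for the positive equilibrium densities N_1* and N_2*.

Setting both brackets to zero gives the nullclines N_1 + 1.31N_2 = 746 and 1.55N_1 + N_2 = 675.
Substituting N_2 = 675 - 1.55N_1 into the first: N_1(1 - 1.31·1.55) = 746 - 1.31·675.
So N_1* = -138/-1.03 = 134, and then N_2* = 675 - 1.55·134 = 467.

N_1* ≈ 134, N_2* ≈ 467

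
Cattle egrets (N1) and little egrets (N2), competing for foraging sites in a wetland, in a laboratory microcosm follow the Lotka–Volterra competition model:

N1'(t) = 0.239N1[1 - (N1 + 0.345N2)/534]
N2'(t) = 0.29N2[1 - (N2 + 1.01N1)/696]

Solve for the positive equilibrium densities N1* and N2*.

N1* ≈ 451, N2* ≈ 240

Setting both brackets to zero gives the nullclines N1 + 0.345N2 = 534 and 1.01N1 + N2 = 696.
Substituting N2 = 696 - 1.01N1 into the first: N1(1 - 0.345·1.01) = 534 - 0.345·696.
So N1* = 294/0.652 = 451, and then N2* = 696 - 1.01·451 = 240.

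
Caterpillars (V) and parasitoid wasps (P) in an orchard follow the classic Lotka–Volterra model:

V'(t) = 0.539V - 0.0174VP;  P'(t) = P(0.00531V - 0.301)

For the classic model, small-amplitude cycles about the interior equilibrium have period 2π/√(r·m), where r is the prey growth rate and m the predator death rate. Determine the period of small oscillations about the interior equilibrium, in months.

Here r = 0.539 and m = 0.301, so r·m = 0.162.
ω = √0.162 = 0.403 per month, hence T = 2π/ω ≈ 15.6 months.

T ≈ 15.6 months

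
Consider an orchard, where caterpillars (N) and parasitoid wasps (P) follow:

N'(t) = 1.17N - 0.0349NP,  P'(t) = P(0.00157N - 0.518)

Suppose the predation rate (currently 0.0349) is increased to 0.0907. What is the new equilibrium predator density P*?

At the interior fixed point, setting dN/dt = 0 with N > 0 fixes P* = (prey growth rate)/(NP coefficient) — independent of the other coefficients.
With the change, P* = 1.17/0.0907 = 12.9; it falls from 33.5.

P* ≈ 12.9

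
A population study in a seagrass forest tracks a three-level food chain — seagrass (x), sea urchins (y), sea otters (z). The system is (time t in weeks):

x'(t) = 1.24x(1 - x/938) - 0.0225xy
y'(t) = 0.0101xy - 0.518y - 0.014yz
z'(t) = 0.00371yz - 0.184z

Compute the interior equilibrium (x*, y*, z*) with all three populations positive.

x* ≈ 93.9, y* ≈ 49.6, z* ≈ 30.7

From dz/dt = 0: 0.00371y* = 0.184, so y* = 49.6.
From dx/dt = 0: 1.24(1 - x*/938) = 0.0225·49.6, giving x* = 938·(1 - 0.9) = 93.9.
From dy/dt = 0: 0.0101·93.9 - 0.518 = 0.014z*, so z* = 0.43/0.014 = 30.7.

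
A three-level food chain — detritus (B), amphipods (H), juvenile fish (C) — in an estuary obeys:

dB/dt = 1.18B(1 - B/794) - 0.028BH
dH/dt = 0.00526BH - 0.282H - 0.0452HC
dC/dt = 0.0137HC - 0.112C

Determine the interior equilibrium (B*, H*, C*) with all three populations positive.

B* ≈ 640, H* ≈ 8.18, C* ≈ 68.2

From dC/dt = 0: 0.0137H* = 0.112, so H* = 8.18.
From dB/dt = 0: 1.18(1 - B*/794) = 0.028·8.18, giving B* = 794·(1 - 0.194) = 640.
From dH/dt = 0: 0.00526·640 - 0.282 = 0.0452C*, so C* = 3.08/0.0452 = 68.2.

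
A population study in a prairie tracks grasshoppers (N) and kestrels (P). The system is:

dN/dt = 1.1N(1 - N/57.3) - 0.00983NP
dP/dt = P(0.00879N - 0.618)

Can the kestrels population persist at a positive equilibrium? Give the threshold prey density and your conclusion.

Threshold N = 70.3; K < 70.3, so no, the predator goes extinct.

The predator equation gives dP/dt > 0 only when N > 0.618/0.00879 = 70.3.
Without the predator, N → K = 57.3. Since 57.3 < 70.3, the predator cannot invade.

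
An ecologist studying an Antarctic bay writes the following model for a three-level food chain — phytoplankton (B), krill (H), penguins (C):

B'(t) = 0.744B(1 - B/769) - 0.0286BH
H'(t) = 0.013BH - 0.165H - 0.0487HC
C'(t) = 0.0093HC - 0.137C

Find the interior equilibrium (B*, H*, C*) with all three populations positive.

From dC/dt = 0: 0.0093H* = 0.137, so H* = 14.7.
From dB/dt = 0: 0.744(1 - B*/769) = 0.0286·14.7, giving B* = 769·(1 - 0.566) = 334.
From dH/dt = 0: 0.013·334 - 0.165 = 0.0487C*, so C* = 4.17/0.0487 = 85.6.

B* ≈ 334, H* ≈ 14.7, C* ≈ 85.6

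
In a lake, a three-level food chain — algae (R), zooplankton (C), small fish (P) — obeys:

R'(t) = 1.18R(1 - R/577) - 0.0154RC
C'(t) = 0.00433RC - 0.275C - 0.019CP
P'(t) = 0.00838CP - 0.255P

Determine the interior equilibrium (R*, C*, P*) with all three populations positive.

From dP/dt = 0: 0.00838C* = 0.255, so C* = 30.4.
From dR/dt = 0: 1.18(1 - R*/577) = 0.0154·30.4, giving R* = 577·(1 - 0.397) = 348.
From dC/dt = 0: 0.00433·348 - 0.275 = 0.019P*, so P* = 1.23/0.019 = 64.8.

R* ≈ 348, C* ≈ 30.4, P* ≈ 64.8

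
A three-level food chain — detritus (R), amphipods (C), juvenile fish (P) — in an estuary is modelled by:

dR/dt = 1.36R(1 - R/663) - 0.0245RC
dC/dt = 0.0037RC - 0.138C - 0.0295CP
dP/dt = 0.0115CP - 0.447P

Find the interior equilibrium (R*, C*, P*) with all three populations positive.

From dP/dt = 0: 0.0115C* = 0.447, so C* = 38.9.
From dR/dt = 0: 1.36(1 - R*/663) = 0.0245·38.9, giving R* = 663·(1 - 0.7) = 199.
From dC/dt = 0: 0.0037·199 - 0.138 = 0.0295P*, so P* = 0.597/0.0295 = 20.3.

R* ≈ 199, C* ≈ 38.9, P* ≈ 20.3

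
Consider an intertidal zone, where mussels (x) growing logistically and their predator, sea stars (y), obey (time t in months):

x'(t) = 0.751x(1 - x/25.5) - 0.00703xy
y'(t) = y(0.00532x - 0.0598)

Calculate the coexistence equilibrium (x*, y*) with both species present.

x* ≈ 11.2, y* ≈ 59.7

From dy/dt = 0 with y > 0: 0.00532x* = 0.0598, so x* = 11.2.
Substitute into dx/dt = 0: 0.751(1 - 11.2/25.5) = 0.00703y*.
The bracket is 0.559, giving y* = 0.42/0.00703 = 59.7.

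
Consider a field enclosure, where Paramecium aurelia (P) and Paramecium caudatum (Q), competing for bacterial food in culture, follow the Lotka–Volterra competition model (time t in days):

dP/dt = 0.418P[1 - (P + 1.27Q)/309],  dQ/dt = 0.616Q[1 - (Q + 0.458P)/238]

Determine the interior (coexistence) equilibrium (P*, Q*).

P* ≈ 16.1, Q* ≈ 231

Setting both brackets to zero gives the nullclines P + 1.27Q = 309 and 0.458P + Q = 238.
Substituting Q = 238 - 0.458P into the first: P(1 - 1.27·0.458) = 309 - 1.27·238.
So P* = 6.74/0.418 = 16.1, and then Q* = 238 - 0.458·16.1 = 231.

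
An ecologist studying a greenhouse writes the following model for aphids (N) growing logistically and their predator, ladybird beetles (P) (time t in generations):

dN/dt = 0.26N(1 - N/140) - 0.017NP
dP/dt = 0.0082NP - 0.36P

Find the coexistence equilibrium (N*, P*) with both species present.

N* ≈ 43.9, P* ≈ 10.5

From dP/dt = 0 with P > 0: 0.0082N* = 0.36, so N* = 43.9.
Substitute into dN/dt = 0: 0.26(1 - 43.9/140) = 0.017P*.
The bracket is 0.686, giving P* = 0.178/0.017 = 10.5.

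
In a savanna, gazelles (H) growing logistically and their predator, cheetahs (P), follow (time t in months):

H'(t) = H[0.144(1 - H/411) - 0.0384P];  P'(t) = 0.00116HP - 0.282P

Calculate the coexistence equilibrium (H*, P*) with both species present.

From dP/dt = 0 with P > 0: 0.00116H* = 0.282, so H* = 243.
Substitute into dH/dt = 0: 0.144(1 - 243/411) = 0.0384P*.
The bracket is 0.409, giving P* = 0.0588/0.0384 = 1.53.

H* ≈ 243, P* ≈ 1.53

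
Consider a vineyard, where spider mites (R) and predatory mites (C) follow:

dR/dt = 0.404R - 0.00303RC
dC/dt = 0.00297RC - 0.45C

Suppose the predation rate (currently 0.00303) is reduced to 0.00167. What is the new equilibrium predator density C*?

At the interior fixed point, setting dR/dt = 0 with R > 0 fixes C* = (prey growth rate)/(RC coefficient) — independent of the other coefficients.
With the change, C* = 0.404/0.00167 = 242; it rises from 133.

C* ≈ 242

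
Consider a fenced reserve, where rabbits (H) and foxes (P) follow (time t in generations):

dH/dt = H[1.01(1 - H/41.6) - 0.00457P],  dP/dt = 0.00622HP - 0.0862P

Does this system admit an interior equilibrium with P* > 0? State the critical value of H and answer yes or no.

Threshold H = 13.9; K > 13.9, so yes, the predator persists.

The predator equation gives dP/dt > 0 only when H > 0.0862/0.00622 = 13.9.
Without the predator, H → K = 41.6. Since 41.6 > 13.9, the predator can invade and persist.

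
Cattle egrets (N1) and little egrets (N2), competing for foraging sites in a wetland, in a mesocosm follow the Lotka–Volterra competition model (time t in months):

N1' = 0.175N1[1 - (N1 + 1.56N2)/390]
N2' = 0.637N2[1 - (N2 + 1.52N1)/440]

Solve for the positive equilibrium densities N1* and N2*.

Setting both brackets to zero gives the nullclines N1 + 1.56N2 = 390 and 1.52N1 + N2 = 440.
Substituting N2 = 440 - 1.52N1 into the first: N1(1 - 1.56·1.52) = 390 - 1.56·440.
So N1* = -296/-1.37 = 216, and then N2* = 440 - 1.52·216 = 111.

N1* ≈ 216, N2* ≈ 111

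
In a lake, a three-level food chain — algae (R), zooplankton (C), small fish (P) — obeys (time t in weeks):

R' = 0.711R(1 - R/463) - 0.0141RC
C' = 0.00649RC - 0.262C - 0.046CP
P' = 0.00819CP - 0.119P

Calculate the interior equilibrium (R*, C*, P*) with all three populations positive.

From dP/dt = 0: 0.00819C* = 0.119, so C* = 14.5.
From dR/dt = 0: 0.711(1 - R*/463) = 0.0141·14.5, giving R* = 463·(1 - 0.288) = 330.
From dC/dt = 0: 0.00649·330 - 0.262 = 0.046P*, so P* = 1.88/0.046 = 40.8.

R* ≈ 330, C* ≈ 14.5, P* ≈ 40.8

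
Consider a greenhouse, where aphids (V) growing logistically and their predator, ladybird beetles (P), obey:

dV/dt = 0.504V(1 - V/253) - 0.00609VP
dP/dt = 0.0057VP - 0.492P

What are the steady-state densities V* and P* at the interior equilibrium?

From dP/dt = 0 with P > 0: 0.0057V* = 0.492, so V* = 86.3.
Substitute into dV/dt = 0: 0.504(1 - 86.3/253) = 0.00609P*.
The bracket is 0.659, giving P* = 0.332/0.00609 = 54.5.

V* ≈ 86.3, P* ≈ 54.5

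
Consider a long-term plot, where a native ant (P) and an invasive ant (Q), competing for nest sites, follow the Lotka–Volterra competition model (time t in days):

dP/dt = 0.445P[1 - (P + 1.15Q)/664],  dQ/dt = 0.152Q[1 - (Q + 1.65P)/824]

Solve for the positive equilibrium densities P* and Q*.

P* ≈ 316, Q* ≈ 303

Setting both brackets to zero gives the nullclines P + 1.15Q = 664 and 1.65P + Q = 824.
Substituting Q = 824 - 1.65P into the first: P(1 - 1.15·1.65) = 664 - 1.15·824.
So P* = -284/-0.897 = 316, and then Q* = 824 - 1.65·316 = 303.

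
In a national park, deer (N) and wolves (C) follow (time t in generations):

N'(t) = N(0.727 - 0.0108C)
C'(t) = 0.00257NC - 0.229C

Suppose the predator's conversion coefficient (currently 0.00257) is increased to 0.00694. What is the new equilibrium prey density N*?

At the interior fixed point, setting dC/dt = 0 with C > 0 fixes N* = (predator death rate)/(NC coefficient) — independent of the other coefficients.
With the change, N* = 0.229/0.00694 = 33; it falls from 89.1.

N* ≈ 33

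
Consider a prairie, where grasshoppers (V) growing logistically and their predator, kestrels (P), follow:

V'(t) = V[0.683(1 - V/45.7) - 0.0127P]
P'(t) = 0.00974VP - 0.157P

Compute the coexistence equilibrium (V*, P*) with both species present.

From dP/dt = 0 with P > 0: 0.00974V* = 0.157, so V* = 16.1.
Substitute into dV/dt = 0: 0.683(1 - 16.1/45.7) = 0.0127P*.
The bracket is 0.647, giving P* = 0.442/0.0127 = 34.8.

V* ≈ 16.1, P* ≈ 34.8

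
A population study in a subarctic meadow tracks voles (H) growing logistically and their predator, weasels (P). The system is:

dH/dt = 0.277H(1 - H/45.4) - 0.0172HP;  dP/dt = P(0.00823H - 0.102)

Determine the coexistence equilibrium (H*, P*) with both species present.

H* ≈ 12.4, P* ≈ 11.7

From dP/dt = 0 with P > 0: 0.00823H* = 0.102, so H* = 12.4.
Substitute into dH/dt = 0: 0.277(1 - 12.4/45.4) = 0.0172P*.
The bracket is 0.727, giving P* = 0.201/0.0172 = 11.7.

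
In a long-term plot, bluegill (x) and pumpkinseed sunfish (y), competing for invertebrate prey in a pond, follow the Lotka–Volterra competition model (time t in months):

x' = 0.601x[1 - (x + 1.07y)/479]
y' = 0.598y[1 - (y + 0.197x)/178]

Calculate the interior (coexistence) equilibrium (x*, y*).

Setting both brackets to zero gives the nullclines x + 1.07y = 479 and 0.197x + y = 178.
Substituting y = 178 - 0.197x into the first: x(1 - 1.07·0.197) = 479 - 1.07·178.
So x* = 289/0.789 = 366, and then y* = 178 - 0.197·366 = 106.

x* ≈ 366, y* ≈ 106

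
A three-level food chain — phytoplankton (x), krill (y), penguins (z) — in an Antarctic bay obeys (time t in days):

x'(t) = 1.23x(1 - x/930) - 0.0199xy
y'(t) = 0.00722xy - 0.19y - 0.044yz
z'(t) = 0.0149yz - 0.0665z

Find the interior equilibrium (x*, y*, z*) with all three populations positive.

From dz/dt = 0: 0.0149y* = 0.0665, so y* = 4.46.
From dx/dt = 0: 1.23(1 - x*/930) = 0.0199·4.46, giving x* = 930·(1 - 0.0722) = 863.
From dy/dt = 0: 0.00722·863 - 0.19 = 0.044z*, so z* = 6.04/0.044 = 137.

x* ≈ 863, y* ≈ 4.46, z* ≈ 137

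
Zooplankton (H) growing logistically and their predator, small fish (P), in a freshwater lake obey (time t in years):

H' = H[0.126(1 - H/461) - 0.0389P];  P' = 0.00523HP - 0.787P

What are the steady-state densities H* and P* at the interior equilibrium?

From dP/dt = 0 with P > 0: 0.00523H* = 0.787, so H* = 150.
Substitute into dH/dt = 0: 0.126(1 - 150/461) = 0.0389P*.
The bracket is 0.674, giving P* = 0.0849/0.0389 = 2.18.

H* ≈ 150, P* ≈ 2.18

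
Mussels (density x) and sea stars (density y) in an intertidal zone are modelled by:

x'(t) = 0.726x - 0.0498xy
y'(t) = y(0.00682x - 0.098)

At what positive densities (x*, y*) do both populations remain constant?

Set dy/dt = 0 with y > 0: 0.00682x - 0.098 = 0, so x* = 0.098/0.00682 = 14.4.
Set dx/dt = 0 with x > 0: 0.726 - 0.0498y = 0, so y* = 0.726/0.0498 = 14.6.

x* ≈ 14.4, y* ≈ 14.6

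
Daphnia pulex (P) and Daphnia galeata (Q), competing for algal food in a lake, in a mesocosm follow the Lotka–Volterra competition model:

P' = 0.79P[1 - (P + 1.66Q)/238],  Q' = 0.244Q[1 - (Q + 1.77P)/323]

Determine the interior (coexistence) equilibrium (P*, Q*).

P* ≈ 154, Q* ≈ 50.7

Setting both brackets to zero gives the nullclines P + 1.66Q = 238 and 1.77P + Q = 323.
Substituting Q = 323 - 1.77P into the first: P(1 - 1.66·1.77) = 238 - 1.66·323.
So P* = -298/-1.94 = 154, and then Q* = 323 - 1.77·154 = 50.7.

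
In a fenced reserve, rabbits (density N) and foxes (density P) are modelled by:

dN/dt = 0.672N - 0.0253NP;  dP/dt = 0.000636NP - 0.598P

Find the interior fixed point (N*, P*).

Set dP/dt = 0 with P > 0: 0.000636N - 0.598 = 0, so N* = 0.598/0.000636 = 940.
Set dN/dt = 0 with N > 0: 0.672 - 0.0253P = 0, so P* = 0.672/0.0253 = 26.6.

N* ≈ 940, P* ≈ 26.6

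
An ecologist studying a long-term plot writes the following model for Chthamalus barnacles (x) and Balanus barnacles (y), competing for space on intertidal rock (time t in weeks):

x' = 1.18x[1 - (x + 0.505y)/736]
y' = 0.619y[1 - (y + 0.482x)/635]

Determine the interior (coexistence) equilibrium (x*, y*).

x* ≈ 549, y* ≈ 370

Setting both brackets to zero gives the nullclines x + 0.505y = 736 and 0.482x + y = 635.
Substituting y = 635 - 0.482x into the first: x(1 - 0.505·0.482) = 736 - 0.505·635.
So x* = 415/0.757 = 549, and then y* = 635 - 0.482·549 = 370.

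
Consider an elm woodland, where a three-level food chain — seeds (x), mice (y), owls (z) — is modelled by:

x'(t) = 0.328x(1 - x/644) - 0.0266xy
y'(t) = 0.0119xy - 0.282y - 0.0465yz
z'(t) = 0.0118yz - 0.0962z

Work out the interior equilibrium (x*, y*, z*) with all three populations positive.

x* ≈ 218, y* ≈ 8.15, z* ≈ 49.8

From dz/dt = 0: 0.0118y* = 0.0962, so y* = 8.15.
From dx/dt = 0: 0.328(1 - x*/644) = 0.0266·8.15, giving x* = 644·(1 - 0.661) = 218.
From dy/dt = 0: 0.0119·218 - 0.282 = 0.0465z*, so z* = 2.31/0.0465 = 49.8.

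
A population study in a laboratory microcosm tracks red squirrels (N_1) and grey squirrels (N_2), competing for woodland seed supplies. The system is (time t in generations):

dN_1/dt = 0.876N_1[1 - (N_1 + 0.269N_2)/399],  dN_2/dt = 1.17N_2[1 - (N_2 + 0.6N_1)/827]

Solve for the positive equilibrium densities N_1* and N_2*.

Setting both brackets to zero gives the nullclines N_1 + 0.269N_2 = 399 and 0.6N_1 + N_2 = 827.
Substituting N_2 = 827 - 0.6N_1 into the first: N_1(1 - 0.269·0.6) = 399 - 0.269·827.
So N_1* = 177/0.839 = 211, and then N_2* = 827 - 0.6·211 = 701.

N_1* ≈ 211, N_2* ≈ 701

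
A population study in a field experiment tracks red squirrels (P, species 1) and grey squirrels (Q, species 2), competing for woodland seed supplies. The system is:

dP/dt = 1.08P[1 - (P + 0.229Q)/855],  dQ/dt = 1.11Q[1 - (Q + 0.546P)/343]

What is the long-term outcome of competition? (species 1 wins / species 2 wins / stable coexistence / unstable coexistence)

Compare the nullcline intercepts: K1/α12 = 855/0.229 = 3730 > K2 = 343; K2/α21 = 343/0.546 = 628 < K1 = 855.
Since the inequalities point opposite ways, species 1 can invade but species 2 cannot.

species 1 excludes species 2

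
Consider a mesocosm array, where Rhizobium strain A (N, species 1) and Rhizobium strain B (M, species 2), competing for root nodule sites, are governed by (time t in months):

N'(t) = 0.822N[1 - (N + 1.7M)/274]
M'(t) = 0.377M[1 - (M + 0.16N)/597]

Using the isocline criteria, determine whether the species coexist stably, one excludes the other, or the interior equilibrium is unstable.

Compare the nullcline intercepts: K1/α12 = 274/1.7 = 161 < K2 = 597; K2/α21 = 597/0.16 = 3730 > K1 = 274.
Since the inequalities point opposite ways, species 2 can invade but species 1 cannot.

species 2 excludes species 1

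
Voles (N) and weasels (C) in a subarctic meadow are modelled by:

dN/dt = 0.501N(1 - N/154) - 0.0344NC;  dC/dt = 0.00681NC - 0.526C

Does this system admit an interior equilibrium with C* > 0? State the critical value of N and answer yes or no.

Threshold N = 77.2; K > 77.2, so yes, the predator persists.

The predator equation gives dC/dt > 0 only when N > 0.526/0.00681 = 77.2.
Without the predator, N → K = 154. Since 154 > 77.2, the predator can invade and persist.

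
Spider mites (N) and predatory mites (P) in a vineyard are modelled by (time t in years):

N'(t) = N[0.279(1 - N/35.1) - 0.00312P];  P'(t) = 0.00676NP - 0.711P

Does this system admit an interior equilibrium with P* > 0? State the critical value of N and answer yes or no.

Threshold N = 105; K < 105, so no, the predator goes extinct.

The predator equation gives dP/dt > 0 only when N > 0.711/0.00676 = 105.
Without the predator, N → K = 35.1. Since 35.1 < 105, the predator cannot invade.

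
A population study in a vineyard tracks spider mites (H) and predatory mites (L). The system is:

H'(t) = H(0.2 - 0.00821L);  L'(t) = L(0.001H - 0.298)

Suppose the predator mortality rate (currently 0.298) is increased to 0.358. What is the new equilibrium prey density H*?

At the interior fixed point, setting dL/dt = 0 with L > 0 fixes H* = (predator death rate)/(HL coefficient) — independent of the other coefficients.
With the change, H* = 0.358/0.001 = 358; it rises from 298.

H* ≈ 358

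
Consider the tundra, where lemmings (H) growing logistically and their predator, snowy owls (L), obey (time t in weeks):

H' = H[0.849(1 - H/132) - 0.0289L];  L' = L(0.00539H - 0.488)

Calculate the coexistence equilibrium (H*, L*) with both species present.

From dL/dt = 0 with L > 0: 0.00539H* = 0.488, so H* = 90.5.
Substitute into dH/dt = 0: 0.849(1 - 90.5/132) = 0.0289L*.
The bracket is 0.314, giving L* = 0.267/0.0289 = 9.23.

H* ≈ 90.5, L* ≈ 9.23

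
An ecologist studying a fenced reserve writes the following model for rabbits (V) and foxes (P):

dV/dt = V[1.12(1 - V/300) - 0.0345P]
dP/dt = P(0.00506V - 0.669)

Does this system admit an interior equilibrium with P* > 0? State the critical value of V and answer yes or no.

Threshold V = 132; K > 132, so yes, the predator persists.

The predator equation gives dP/dt > 0 only when V > 0.669/0.00506 = 132.
Without the predator, V → K = 300. Since 300 > 132, the predator can invade and persist.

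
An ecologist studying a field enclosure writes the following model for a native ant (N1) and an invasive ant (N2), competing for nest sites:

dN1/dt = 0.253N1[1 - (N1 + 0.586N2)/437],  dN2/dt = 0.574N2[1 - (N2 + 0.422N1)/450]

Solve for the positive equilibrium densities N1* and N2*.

Setting both brackets to zero gives the nullclines N1 + 0.586N2 = 437 and 0.422N1 + N2 = 450.
Substituting N2 = 450 - 0.422N1 into the first: N1(1 - 0.586·0.422) = 437 - 0.586·450.
So N1* = 173/0.753 = 230, and then N2* = 450 - 0.422·230 = 353.

N1* ≈ 230, N2* ≈ 353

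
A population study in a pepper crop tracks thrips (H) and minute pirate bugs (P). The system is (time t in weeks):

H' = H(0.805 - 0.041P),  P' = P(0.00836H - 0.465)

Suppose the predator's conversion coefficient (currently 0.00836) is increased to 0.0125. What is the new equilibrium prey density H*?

At the interior fixed point, setting dP/dt = 0 with P > 0 fixes H* = (predator death rate)/(HP coefficient) — independent of the other coefficients.
With the change, H* = 0.465/0.0125 = 37.2; it falls from 55.6.

H* ≈ 37.2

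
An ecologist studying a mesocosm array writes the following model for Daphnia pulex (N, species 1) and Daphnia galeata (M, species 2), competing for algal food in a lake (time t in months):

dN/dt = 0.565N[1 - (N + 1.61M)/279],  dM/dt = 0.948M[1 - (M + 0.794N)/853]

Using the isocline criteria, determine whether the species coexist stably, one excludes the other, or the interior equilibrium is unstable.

Compare the nullcline intercepts: K1/α12 = 279/1.61 = 173 < K2 = 853; K2/α21 = 853/0.794 = 1070 > K1 = 279.
Since the inequalities point opposite ways, species 2 can invade but species 1 cannot.

species 2 excludes species 1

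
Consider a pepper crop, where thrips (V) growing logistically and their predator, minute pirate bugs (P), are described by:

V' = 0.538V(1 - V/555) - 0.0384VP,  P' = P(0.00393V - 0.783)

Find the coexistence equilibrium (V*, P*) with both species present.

V* ≈ 199, P* ≈ 8.98

From dP/dt = 0 with P > 0: 0.00393V* = 0.783, so V* = 199.
Substitute into dV/dt = 0: 0.538(1 - 199/555) = 0.0384P*.
The bracket is 0.641, giving P* = 0.345/0.0384 = 8.98.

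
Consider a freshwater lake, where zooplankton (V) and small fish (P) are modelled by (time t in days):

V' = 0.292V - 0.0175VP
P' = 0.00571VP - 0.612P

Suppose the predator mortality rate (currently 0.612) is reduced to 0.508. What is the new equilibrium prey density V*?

At the interior fixed point, setting dP/dt = 0 with P > 0 fixes V* = (predator death rate)/(VP coefficient) — independent of the other coefficients.
With the change, V* = 0.508/0.00571 = 89; it falls from 107.

V* ≈ 89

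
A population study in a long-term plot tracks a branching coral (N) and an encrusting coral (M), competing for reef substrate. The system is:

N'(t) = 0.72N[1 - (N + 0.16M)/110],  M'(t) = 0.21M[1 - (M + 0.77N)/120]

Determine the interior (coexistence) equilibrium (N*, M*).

N* ≈ 104, M* ≈ 40.3

Setting both brackets to zero gives the nullclines N + 0.16M = 110 and 0.77N + M = 120.
Substituting M = 120 - 0.77N into the first: N(1 - 0.16·0.77) = 110 - 0.16·120.
So N* = 90.8/0.877 = 104, and then M* = 120 - 0.77·104 = 40.3.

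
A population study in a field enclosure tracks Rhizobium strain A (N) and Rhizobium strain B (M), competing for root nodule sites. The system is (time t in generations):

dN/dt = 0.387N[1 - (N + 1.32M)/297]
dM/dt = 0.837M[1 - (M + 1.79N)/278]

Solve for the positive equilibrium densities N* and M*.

Setting both brackets to zero gives the nullclines N + 1.32M = 297 and 1.79N + M = 278.
Substituting M = 278 - 1.79N into the first: N(1 - 1.32·1.79) = 297 - 1.32·278.
So N* = -70/-1.36 = 51.3, and then M* = 278 - 1.79·51.3 = 186.

N* ≈ 51.3, M* ≈ 186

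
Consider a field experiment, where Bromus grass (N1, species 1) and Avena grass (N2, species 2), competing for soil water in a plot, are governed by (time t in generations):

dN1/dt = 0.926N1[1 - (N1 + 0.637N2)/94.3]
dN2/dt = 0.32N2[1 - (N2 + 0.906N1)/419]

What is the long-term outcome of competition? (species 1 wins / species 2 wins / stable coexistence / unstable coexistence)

species 2 excludes species 1

Compare the nullcline intercepts: K1/α12 = 94.3/0.637 = 148 < K2 = 419; K2/α21 = 419/0.906 = 462 > K1 = 94.3.
Since the inequalities point opposite ways, species 2 can invade but species 1 cannot.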